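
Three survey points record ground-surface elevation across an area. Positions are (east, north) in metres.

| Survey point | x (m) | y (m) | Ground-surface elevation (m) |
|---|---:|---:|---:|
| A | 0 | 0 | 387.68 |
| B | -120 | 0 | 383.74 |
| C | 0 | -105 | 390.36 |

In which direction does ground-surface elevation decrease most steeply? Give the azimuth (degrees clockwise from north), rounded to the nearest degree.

∂z/∂x = (383.74 − 387.68) / (-120 − 0) = +0.03283
∂z/∂y = (390.36 − 387.68) / (-105 − 0) = -0.02552
Steepest decrease is along −∇f: components (-0.03283 E, +0.02552 N).
Azimuth = atan2(-0.03283, +0.02552) = 307.9° ≈ 308°.

308°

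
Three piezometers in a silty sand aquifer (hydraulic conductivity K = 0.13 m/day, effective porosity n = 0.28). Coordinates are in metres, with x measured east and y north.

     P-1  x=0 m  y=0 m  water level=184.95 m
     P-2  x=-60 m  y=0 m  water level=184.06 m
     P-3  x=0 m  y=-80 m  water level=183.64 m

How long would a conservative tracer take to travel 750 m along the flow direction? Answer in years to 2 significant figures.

200 years

∂h/∂x = (184.06 − 184.95) / (-60 − 0) = +0.01483
∂h/∂y = (183.64 − 184.95) / (-80 − 0) = +0.01638
|∇h| = √(0.01483² + 0.01638²) = 0.0221
Seepage velocity v = K·i/n = 0.13 × 0.0221 / 0.28 = 0.01026 m/day.
t = 750 / 0.01026 = 7.31e+04 days = 200 years.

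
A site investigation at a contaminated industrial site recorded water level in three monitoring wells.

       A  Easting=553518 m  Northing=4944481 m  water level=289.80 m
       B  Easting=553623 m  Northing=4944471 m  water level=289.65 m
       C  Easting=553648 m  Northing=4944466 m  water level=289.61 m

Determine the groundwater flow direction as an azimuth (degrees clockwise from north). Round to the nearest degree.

Differences from A: to B (Δx, Δy, Δh) = (105, -10, -0.15); to C = (130, -15, -0.19).
Solve a·Δx + b·Δy = Δh: det = 105·(-15) − 130·(-10) = -275.
∂h/∂x = [(-0.15)·(-15) − (-0.19)·(-10)] / -275 = -0.001273
∂h/∂y = [105·(-0.19) − 130·(-0.15)] / -275 = +0.001636
Flow direction (−∇h) has components (+0.001273 E, -0.001636 N).
Azimuth = atan2(E, N) = atan2(+0.001273, -0.001636) = 142.1° ≈ 142°.

142°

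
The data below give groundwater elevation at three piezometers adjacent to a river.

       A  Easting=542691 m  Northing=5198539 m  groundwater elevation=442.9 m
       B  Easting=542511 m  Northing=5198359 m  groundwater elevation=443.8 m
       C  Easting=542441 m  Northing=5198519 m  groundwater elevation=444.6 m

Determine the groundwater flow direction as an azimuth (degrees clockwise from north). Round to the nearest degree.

Three-point gradient (reference A): Δ to B = (-180, -180, +0.9), Δ to C = (-250, -20, +1.7).
∂h/∂x = -0.006957, ∂h/∂y = +0.001957 (det = -41400).
Flow direction (−∇h) has components (+0.006957 E, -0.001957 N).
Azimuth = atan2(E, N) = atan2(+0.006957, -0.001957) = 105.7° ≈ 106°.

106°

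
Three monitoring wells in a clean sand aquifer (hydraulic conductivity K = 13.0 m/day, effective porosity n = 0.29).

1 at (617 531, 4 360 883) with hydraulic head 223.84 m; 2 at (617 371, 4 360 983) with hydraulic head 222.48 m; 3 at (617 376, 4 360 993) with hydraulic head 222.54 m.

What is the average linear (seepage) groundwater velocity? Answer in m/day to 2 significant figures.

0.42 m/day

Taking 1 as reference: 2−1 = (-160, 100, -1.36); 3−1 = (-155, 110, -1.30).
Determinant of the coordinate differences = (-160)·110 − (-155)·100 = -2100.
∂h/∂x = [(-1.36)·110 − (-1.30)·100] / -2100 = +0.009333
∂h/∂y = [(-160)·(-1.30) − (-155)·(-1.36)] / -2100 = +0.001333
|∇h| = √(0.009333² + 0.001333²) = 0.009428
Seepage velocity v = K·i/n = 13.0 × 0.009428 / 0.29 = 0.4226 m/day.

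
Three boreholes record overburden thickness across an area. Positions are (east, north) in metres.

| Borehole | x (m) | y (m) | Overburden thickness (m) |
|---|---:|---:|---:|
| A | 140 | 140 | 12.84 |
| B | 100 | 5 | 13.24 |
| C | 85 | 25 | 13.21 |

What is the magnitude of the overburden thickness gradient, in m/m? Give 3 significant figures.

With d = a·x + b·y + c and A as origin, the differences give:
  (-40)·a + (-135)·b = +0.40
  (-55)·a + (-115)·b = +0.37
Eliminate b (×(-115) and ×(-135), subtract): -2825·a = 3.950 → a = ∂d/∂x = -0.001398
Back-substitute: b = ∂d/∂y = -0.002549.
|∇f| = √(-0.001398² + -0.002549²) = 0.002907 m/m

0.00291 m/m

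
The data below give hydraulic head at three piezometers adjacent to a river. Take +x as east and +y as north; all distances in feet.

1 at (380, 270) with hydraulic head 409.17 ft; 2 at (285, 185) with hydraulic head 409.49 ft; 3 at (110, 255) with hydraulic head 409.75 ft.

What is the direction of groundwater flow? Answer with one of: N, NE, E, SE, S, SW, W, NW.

Differences from 1: to 2 (Δx, Δy, Δh) = (-95, -85, +0.32); to 3 = (-270, -15, +0.58).
Determinant of the coordinate differences = (-95)·(-15) − (-270)·(-85) = -21525.
∂h/∂x = [(+0.32)·(-15) − (+0.58)·(-85)] / -21525 = -0.002067
∂h/∂y = [(-95)·(+0.58) − (-270)·(+0.32)] / -21525 = -0.001454
Flow = −∇h = (+0.002067 east, +0.001454 north), which points northeast.

NE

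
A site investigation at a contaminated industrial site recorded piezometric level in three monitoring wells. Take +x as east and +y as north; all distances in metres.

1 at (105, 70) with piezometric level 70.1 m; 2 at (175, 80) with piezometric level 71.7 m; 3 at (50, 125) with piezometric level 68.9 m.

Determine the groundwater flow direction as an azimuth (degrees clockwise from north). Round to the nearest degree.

268°

Taking 1 as reference: 2−1 = (70, 10, +1.6); 3−1 = (-55, 55, -1.2).
Determinant of the coordinate differences = 70·55 − (-55)·10 = 4400.
∂h/∂x = [(+1.6)·55 − (-1.2)·10] / 4400 = +0.02273
∂h/∂y = [70·(-1.2) − (-55)·(+1.6)] / 4400 = +0.0009091
Flow direction (−∇h) has components (-0.02273 E, -0.0009091 N).
Azimuth = atan2(E, N) = atan2(-0.02273, -0.0009091) = 267.7° ≈ 268°.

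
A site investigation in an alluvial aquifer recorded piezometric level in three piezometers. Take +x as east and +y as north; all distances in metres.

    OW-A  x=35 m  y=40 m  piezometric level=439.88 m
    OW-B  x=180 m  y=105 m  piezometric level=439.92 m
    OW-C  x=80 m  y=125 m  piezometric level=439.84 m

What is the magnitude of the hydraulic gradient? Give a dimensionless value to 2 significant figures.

0.0010

Three-point gradient (reference OW-A): Δ to OW-B = (145, 65, +0.04), Δ to OW-C = (45, 85, -0.04).
∂h/∂x = +0.0006383, ∂h/∂y = -0.0008085 (det = 9400).
|∇h| = √(0.0006383² + -0.0008085²) = 0.00103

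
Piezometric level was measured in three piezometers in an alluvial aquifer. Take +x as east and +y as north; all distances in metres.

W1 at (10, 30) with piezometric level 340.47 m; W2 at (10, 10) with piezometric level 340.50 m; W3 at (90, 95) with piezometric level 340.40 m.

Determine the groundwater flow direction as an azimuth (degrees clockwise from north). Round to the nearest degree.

With h = a·x + b·y + c and W1 as origin, the differences give:
  0·a + (-20)·b = +0.03
  80·a + 65·b = -0.07
Eliminate b (×65 and ×(-20), subtract): 1600·a = 0.550 → a = ∂h/∂x = +0.0003437
Back-substitute: b = ∂h/∂y = -0.001500.
Flow direction (−∇h) has components (-0.0003437 E, +0.001500 N).
Azimuth = atan2(E, N) = atan2(-0.0003437, +0.001500) = 347.1° ≈ 347°.

347°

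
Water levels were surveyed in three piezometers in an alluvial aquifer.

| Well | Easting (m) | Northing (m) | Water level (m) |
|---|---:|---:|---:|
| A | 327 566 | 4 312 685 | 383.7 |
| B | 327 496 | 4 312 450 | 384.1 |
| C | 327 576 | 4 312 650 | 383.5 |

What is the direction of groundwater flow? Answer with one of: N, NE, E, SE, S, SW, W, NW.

E

Taking A as reference: B−A = (-70, -235, +0.4); C−A = (10, -35, -0.2).
Determinant of the coordinate differences = (-70)·(-35) − 10·(-235) = 4800.
∂h/∂x = [(+0.4)·(-35) − (-0.2)·(-235)] / 4800 = -0.01271
∂h/∂y = [(-70)·(-0.2) − 10·(+0.4)] / 4800 = +0.002083
Flow = −∇h = (+0.01271 east, -0.002083 north), which points east.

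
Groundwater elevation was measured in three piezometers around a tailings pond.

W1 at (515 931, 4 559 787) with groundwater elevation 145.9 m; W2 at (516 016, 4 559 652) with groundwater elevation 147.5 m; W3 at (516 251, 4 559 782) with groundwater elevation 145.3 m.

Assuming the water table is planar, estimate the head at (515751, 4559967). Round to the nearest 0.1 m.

143.9 m

Three-point gradient (reference W1): Δ to W2 = (85, -135, +1.6), Δ to W3 = (320, -5, -0.6).
∂h/∂x = -0.002081, ∂h/∂y = -0.01316 (det = 42775).
h(515751, 4559967) = 145.9 + (-0.002081)·(-180) + (-0.01316)·(180) = 145.9 +0.375 -2.369 = 143.905 m.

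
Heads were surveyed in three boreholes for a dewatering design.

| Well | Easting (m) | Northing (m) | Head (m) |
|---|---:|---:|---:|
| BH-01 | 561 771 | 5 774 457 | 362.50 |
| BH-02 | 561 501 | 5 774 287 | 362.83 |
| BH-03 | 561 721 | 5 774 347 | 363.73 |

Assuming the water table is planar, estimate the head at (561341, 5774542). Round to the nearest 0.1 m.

357.7 m

Differences from BH-01: to BH-02 (Δx, Δy, Δh) = (-270, -170, +0.33); to BH-03 = (-50, -110, +1.23).
Solve a·Δx + b·Δy = Δh: det = (-270)·(-110) − (-50)·(-170) = 21200.
∂h/∂x = [(+0.33)·(-110) − (+1.23)·(-170)] / 21200 = +0.008151
∂h/∂y = [(-270)·(+1.23) − (-50)·(+0.33)] / 21200 = -0.01489
h(561341, 5774542) = 362.50 + (+0.008151)·(-430) + (-0.01489)·(85) = 362.50 -3.505 -1.265 = 357.730 m.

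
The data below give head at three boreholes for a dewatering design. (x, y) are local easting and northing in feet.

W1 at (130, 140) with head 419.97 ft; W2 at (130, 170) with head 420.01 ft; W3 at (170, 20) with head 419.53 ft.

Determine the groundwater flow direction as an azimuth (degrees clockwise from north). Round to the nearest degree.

Differences from W1: to W2 (Δx, Δy, Δh) = (0, 30, +0.04); to W3 = (40, -120, -0.44).
Determinant of the coordinate differences = 0·(-120) − 40·30 = -1200.
∂h/∂x = [(+0.04)·(-120) − (-0.44)·30] / -1200 = -0.007000
∂h/∂y = [0·(-0.44) − 40·(+0.04)] / -1200 = +0.001333
Flow direction (−∇h) has components (+0.007000 E, -0.001333 N).
Azimuth = atan2(E, N) = atan2(+0.007000, -0.001333) = 100.8° ≈ 101°.

101°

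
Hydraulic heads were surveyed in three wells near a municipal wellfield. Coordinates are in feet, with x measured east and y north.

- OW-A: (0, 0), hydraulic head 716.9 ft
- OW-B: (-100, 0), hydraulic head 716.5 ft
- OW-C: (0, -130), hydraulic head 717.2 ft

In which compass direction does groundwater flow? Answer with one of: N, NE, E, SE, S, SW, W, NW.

NW

∂h/∂x = (716.5 − 716.9) / (-100 − 0) = +0.004000
∂h/∂y = (717.2 − 716.9) / (-130 − 0) = -0.002308
Flow = −∇h = (-0.004000 east, +0.002308 north), which points northwest.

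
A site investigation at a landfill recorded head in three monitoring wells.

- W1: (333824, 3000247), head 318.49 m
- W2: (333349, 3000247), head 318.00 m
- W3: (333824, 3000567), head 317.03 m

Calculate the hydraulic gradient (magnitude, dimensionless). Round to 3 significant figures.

0.00468

∂h/∂x = (318.00 − 318.49) / (333349 − 333824) = +0.001032
∂h/∂y = (317.03 − 318.49) / (3000567 − 3000247) = -0.004563
|∇h| = √(0.001032² + -0.004563²) = 0.004678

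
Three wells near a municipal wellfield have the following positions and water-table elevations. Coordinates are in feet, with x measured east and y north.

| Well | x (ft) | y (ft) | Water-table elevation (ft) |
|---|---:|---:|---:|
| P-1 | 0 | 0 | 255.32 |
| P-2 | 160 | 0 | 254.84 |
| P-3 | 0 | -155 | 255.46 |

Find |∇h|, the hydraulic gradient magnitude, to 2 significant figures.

∂h/∂x = (254.84 − 255.32) / (160 − 0) = -0.003000
∂h/∂y = (255.46 − 255.32) / (-155 − 0) = -0.0009032
|∇h| = √(-0.003000² + -0.0009032²) = 0.003133

0.0031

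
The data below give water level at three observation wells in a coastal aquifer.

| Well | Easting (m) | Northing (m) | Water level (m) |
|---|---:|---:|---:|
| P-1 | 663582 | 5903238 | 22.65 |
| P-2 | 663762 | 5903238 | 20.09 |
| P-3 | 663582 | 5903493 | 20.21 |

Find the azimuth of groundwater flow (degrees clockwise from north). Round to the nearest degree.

056°

∂h/∂x = (20.09 − 22.65) / (663762 − 663582) = -0.01422
∂h/∂y = (20.21 − 22.65) / (5903493 − 5903238) = -0.009569
Flow direction (−∇h) has components (+0.01422 E, +0.009569 N).
Azimuth = atan2(E, N) = atan2(+0.01422, +0.009569) = 56.1° ≈ 056°.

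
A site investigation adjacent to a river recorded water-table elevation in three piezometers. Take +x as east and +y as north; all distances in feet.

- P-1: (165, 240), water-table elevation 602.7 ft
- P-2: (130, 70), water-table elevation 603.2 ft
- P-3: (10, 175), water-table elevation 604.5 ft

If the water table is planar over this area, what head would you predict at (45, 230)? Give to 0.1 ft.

Taking P-1 as reference: P-2−P-1 = (-35, -170, +0.5); P-3−P-1 = (-155, -65, +1.8).
Solve a·Δx + b·Δy = Δh: det = (-35)·(-65) − (-155)·(-170) = -24075.
∂h/∂x = [(+0.5)·(-65) − (+1.8)·(-170)] / -24075 = -0.01136
∂h/∂y = [(-35)·(+1.8) − (-155)·(+0.5)] / -24075 = -0.0006023
h(45, 230) = 602.7 + (-0.01136)·(-120) + (-0.0006023)·(-10) = 602.7 +1.363 +0.006 = 604.069 ft.

604.1 ft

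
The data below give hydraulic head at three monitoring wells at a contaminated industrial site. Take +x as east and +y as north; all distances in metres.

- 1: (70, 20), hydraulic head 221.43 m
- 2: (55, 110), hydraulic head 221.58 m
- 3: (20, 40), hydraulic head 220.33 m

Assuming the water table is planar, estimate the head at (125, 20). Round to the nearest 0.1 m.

Differences from 1: to 2 (Δx, Δy, Δh) = (-15, 90, +0.15); to 3 = (-50, 20, -1.10).
Determinant of the coordinate differences = (-15)·20 − (-50)·90 = 4200.
∂h/∂x = [(+0.15)·20 − (-1.10)·90] / 4200 = +0.02429
∂h/∂y = [(-15)·(-1.10) − (-50)·(+0.15)] / 4200 = +0.005714
h(125, 20) = 221.43 + (+0.02429)·(55) + (+0.005714)·(0) = 221.43 +1.336 +0.000 = 222.766 m.

222.8 m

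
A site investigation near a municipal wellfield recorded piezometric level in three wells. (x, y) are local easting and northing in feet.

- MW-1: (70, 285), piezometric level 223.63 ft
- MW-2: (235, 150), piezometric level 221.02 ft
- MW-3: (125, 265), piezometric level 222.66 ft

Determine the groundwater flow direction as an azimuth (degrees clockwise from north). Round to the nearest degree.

Differences from MW-1: to MW-2 (Δx, Δy, Δh) = (165, -135, -2.61); to MW-3 = (55, -20, -0.97).
Solve a·Δx + b·Δy = Δh: det = 165·(-20) − 55·(-135) = 4125.
∂h/∂x = [(-2.61)·(-20) − (-0.97)·(-135)] / 4125 = -0.01909
∂h/∂y = [165·(-0.97) − 55·(-2.61)] / 4125 = -0.004000
Flow direction (−∇h) has components (+0.01909 E, +0.004000 N).
Azimuth = atan2(E, N) = atan2(+0.01909, +0.004000) = 78.2° ≈ 078°.

078°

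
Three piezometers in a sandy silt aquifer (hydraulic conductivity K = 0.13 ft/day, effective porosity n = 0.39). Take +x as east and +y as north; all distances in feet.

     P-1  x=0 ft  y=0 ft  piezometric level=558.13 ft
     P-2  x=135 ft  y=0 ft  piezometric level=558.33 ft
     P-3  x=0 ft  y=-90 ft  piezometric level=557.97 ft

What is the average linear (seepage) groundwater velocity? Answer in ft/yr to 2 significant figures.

∂h/∂x = (558.33 − 558.13) / (135 − 0) = +0.001481
∂h/∂y = (557.97 − 558.13) / (-90 − 0) = +0.001778
|∇h| = √(0.001481² + 0.001778²) = 0.002314
Seepage velocity v = K·i/n = 0.13 × 0.002314 / 0.39 = 0.0007713 ft/day = 0.2817 ft/yr.

0.28 ft/yr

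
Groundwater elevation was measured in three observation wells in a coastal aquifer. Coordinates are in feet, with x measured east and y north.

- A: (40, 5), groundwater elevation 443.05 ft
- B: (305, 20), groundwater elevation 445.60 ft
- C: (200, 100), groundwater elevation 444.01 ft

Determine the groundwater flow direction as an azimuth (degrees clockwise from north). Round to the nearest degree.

Three-point gradient (reference A): Δ to B = (265, 15, +2.55), Δ to C = (160, 95, +0.96).
∂h/∂x = +0.01000, ∂h/∂y = -0.006744 (det = 22775).
Flow direction (−∇h) has components (-0.01000 E, +0.006744 N).
Azimuth = atan2(E, N) = atan2(-0.01000, +0.006744) = 304.0° ≈ 304°.

304°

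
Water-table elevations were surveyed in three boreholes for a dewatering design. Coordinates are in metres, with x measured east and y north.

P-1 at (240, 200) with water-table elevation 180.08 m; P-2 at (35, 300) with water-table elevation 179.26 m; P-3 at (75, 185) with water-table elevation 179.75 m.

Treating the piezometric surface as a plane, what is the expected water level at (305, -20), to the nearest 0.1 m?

With h = a·x + b·y + c and P-1 as origin, the differences give:
  (-205)·a + 100·b = -0.82
  (-165)·a + (-15)·b = -0.33
Eliminate b (×(-15) and ×100, subtract): 19575·a = 45.300 → a = ∂h/∂x = +0.002314
Back-substitute: b = ∂h/∂y = -0.003456.
h(305, -20) = 180.08 + (+0.002314)·(65) + (-0.003456)·(-220) = 180.08 +0.150 +0.760 = 180.991 m.

181.0 m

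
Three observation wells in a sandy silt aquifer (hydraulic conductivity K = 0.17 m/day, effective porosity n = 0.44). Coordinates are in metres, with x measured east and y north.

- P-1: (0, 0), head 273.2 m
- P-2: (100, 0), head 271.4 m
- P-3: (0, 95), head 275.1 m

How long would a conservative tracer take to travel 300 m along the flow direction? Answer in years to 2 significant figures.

∂h/∂x = (271.4 − 273.2) / (100 − 0) = -0.01800
∂h/∂y = (275.1 − 273.2) / (95 − 0) = +0.02000
|∇h| = √(-0.01800² + 0.02000²) = 0.02691
Seepage velocity v = K·i/n = 0.17 × 0.02691 / 0.44 = 0.0104 m/day.
t = 300 / 0.0104 = 2.885e+04 days = 79 years.

79 years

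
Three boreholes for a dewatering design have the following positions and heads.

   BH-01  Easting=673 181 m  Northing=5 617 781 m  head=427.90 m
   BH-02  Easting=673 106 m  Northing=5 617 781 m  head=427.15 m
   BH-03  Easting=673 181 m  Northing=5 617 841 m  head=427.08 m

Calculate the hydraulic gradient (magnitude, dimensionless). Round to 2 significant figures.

∂h/∂x = (427.15 − 427.90) / (673106 − 673181) = +0.01000
∂h/∂y = (427.08 − 427.90) / (5617841 − 5617781) = -0.01367
|∇h| = √(0.01000² + -0.01367²) = 0.01694

0.017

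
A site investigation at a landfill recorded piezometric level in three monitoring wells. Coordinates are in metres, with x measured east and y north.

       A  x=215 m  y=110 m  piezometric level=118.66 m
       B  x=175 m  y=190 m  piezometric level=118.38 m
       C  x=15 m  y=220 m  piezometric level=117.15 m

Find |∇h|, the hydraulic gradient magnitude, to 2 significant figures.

0.0078

Taking A as reference: B−A = (-40, 80, -0.28); C−A = (-200, 110, -1.51).
Solve a·Δx + b·Δy = Δh: det = (-40)·110 − (-200)·80 = 11600.
∂h/∂x = [(-0.28)·110 − (-1.51)·80] / 11600 = +0.007759
∂h/∂y = [(-40)·(-1.51) − (-200)·(-0.28)] / 11600 = +0.0003793
|∇h| = √(0.007759² + 0.0003793²) = 0.007768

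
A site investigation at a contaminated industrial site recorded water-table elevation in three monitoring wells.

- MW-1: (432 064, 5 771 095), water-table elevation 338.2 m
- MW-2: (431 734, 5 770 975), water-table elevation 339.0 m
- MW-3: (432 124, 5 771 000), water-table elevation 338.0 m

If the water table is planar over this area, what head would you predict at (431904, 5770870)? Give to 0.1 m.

With h = a·x + b·y + c and MW-1 as origin, the differences give:
  (-330)·a + (-120)·b = +0.8
  60·a + (-95)·b = -0.2
Eliminate b (×(-95) and ×(-120), subtract): 38550·a = -100.00 → a = ∂h/∂x = -0.002594
Back-substitute: b = ∂h/∂y = +0.0004669.
h(431904, 5770870) = 338.2 + (-0.002594)·(-160) + (+0.0004669)·(-225) = 338.2 +0.415 -0.105 = 338.510 m.

338.5 m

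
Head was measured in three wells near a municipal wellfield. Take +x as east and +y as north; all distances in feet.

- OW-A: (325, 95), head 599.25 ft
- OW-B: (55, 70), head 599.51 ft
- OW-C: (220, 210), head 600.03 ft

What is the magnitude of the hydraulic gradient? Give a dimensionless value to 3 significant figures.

0.00564

Taking OW-A as reference: OW-B−OW-A = (-270, -25, +0.26); OW-C−OW-A = (-105, 115, +0.78).
Solve a·Δx + b·Δy = Δh: det = (-270)·115 − (-105)·(-25) = -33675.
∂h/∂x = [(+0.26)·115 − (+0.78)·(-25)] / -33675 = -0.001467
∂h/∂y = [(-270)·(+0.78) − (-105)·(+0.26)] / -33675 = +0.005443
|∇h| = √(-0.001467² + 0.005443²) = 0.005637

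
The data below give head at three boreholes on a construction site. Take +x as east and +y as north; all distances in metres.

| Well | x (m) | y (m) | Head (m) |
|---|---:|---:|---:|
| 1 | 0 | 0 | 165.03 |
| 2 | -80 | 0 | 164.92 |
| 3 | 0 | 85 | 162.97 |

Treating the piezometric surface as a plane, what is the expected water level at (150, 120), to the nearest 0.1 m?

∂h/∂x = (164.92 − 165.03) / (-80 − 0) = +0.001375
∂h/∂y = (162.97 − 165.03) / (85 − 0) = -0.02424
h(150, 120) = 165.03 + (+0.001375)·(150) + (-0.02424)·(120) = 165.03 +0.206 -2.908 = 162.328 m.

162.3 m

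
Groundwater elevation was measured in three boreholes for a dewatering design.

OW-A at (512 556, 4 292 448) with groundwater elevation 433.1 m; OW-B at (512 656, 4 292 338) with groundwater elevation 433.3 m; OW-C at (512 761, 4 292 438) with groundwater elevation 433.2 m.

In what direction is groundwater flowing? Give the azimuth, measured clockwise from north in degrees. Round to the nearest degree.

344°

Taking OW-A as reference: OW-B−OW-A = (100, -110, +0.2); OW-C−OW-A = (205, -10, +0.1).
Solve a·Δx + b·Δy = Δh: det = 100·(-10) − 205·(-110) = 21550.
∂h/∂x = [(+0.2)·(-10) − (+0.1)·(-110)] / 21550 = +0.0004176
∂h/∂y = [100·(+0.1) − 205·(+0.2)] / 21550 = -0.001439
Flow direction (−∇h) has components (-0.0004176 E, +0.001439 N).
Azimuth = atan2(E, N) = atan2(-0.0004176, +0.001439) = 343.8° ≈ 344°.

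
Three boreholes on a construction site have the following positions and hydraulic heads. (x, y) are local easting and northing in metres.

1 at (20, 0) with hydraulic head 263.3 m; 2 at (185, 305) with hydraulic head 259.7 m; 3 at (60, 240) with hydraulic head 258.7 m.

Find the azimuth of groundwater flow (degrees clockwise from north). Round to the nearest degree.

Differences from 1: to 2 (Δx, Δy, Δh) = (165, 305, -3.6); to 3 = (40, 240, -4.6).
Determinant of the coordinate differences = 165·240 − 40·305 = 27400.
∂h/∂x = [(-3.6)·240 − (-4.6)·305] / 27400 = +0.01967
∂h/∂y = [165·(-4.6) − 40·(-3.6)] / 27400 = -0.02245
Flow direction (−∇h) has components (-0.01967 E, +0.02245 N).
Azimuth = atan2(E, N) = atan2(-0.01967, +0.02245) = 318.8° ≈ 319°.

319°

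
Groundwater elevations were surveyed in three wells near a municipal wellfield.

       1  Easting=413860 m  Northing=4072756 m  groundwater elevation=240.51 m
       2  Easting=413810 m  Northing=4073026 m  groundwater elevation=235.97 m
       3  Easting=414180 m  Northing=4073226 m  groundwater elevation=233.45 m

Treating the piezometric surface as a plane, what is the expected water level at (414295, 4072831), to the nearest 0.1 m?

240.2 m

With h = a·x + b·y + c and 1 as origin, the differences give:
  (-50)·a + 270·b = -4.54
  320·a + 470·b = -7.06
Eliminate b (×470 and ×270, subtract): -109900·a = -227.600 → a = ∂h/∂x = +0.002071
Back-substitute: b = ∂h/∂y = -0.01643.
h(414295, 4072831) = 240.51 + (+0.002071)·(435) + (-0.01643)·(75) = 240.51 +0.901 -1.232 = 240.179 m.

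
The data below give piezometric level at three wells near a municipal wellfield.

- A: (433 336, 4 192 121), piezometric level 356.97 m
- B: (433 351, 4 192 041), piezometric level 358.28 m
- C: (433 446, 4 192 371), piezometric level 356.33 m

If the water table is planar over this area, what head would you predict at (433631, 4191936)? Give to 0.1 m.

Differences from A: to B (Δx, Δy, Δh) = (15, -80, +1.31); to C = (110, 250, -0.64).
Solve a·Δx + b·Δy = Δh: det = 15·250 − 110·(-80) = 12550.
∂h/∂x = [(+1.31)·250 − (-0.64)·(-80)] / 12550 = +0.02202
∂h/∂y = [15·(-0.64) − 110·(+1.31)] / 12550 = -0.01225
h(433631, 4191936) = 356.97 + (+0.02202)·(295) + (-0.01225)·(-185) = 356.97 +6.495 +2.266 = 365.730 m.

365.7 m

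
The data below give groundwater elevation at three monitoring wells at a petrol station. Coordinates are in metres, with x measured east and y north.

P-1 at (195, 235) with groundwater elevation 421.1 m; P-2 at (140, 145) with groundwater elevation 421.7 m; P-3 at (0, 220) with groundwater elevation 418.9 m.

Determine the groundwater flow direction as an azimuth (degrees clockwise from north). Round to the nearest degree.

With h = a·x + b·y + c and P-1 as origin, the differences give:
  (-55)·a + (-90)·b = +0.6
  (-195)·a + (-15)·b = -2.2
Eliminate b (×(-15) and ×(-90), subtract): -16725·a = -207.00 → a = ∂h/∂x = +0.01238
Back-substitute: b = ∂h/∂y = -0.01423.
Flow direction (−∇h) has components (-0.01238 E, +0.01423 N).
Azimuth = atan2(E, N) = atan2(-0.01238, +0.01423) = 319.0° ≈ 319°.

319°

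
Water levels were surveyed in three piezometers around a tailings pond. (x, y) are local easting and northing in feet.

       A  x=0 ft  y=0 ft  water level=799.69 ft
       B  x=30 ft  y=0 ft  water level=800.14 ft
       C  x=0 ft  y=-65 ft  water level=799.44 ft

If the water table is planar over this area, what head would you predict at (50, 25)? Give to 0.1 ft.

800.5 ft

∂h/∂x = (800.14 − 799.69) / (30 − 0) = +0.01500
∂h/∂y = (799.44 − 799.69) / (-65 − 0) = +0.003846
h(50, 25) = 799.69 + (+0.01500)·(50) + (+0.003846)·(25) = 799.69 +0.750 +0.096 = 800.536 ft.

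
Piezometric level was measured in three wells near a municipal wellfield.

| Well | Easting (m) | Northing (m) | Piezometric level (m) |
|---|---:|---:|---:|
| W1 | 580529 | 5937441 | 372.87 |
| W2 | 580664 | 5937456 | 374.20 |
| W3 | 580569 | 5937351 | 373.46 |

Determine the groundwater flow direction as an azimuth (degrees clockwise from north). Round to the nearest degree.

282°

Three-point gradient (reference W1): Δ to W2 = (135, 15, +1.33), Δ to W3 = (40, -90, +0.59).
∂h/∂x = +0.01008, ∂h/∂y = -0.002075 (det = -12750).
Flow direction (−∇h) has components (-0.01008 E, +0.002075 N).
Azimuth = atan2(E, N) = atan2(-0.01008, +0.002075) = 281.6° ≈ 282°.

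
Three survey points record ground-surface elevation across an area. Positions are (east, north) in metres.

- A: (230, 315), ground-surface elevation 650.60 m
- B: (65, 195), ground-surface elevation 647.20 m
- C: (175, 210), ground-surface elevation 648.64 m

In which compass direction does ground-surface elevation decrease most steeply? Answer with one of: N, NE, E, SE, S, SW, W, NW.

Differences from A: to B (Δx, Δy, Δh) = (-165, -120, -3.40); to C = (-55, -105, -1.96).
Determinant of the coordinate differences = (-165)·(-105) − (-55)·(-120) = 10725.
∂z/∂x = [(-3.40)·(-105) − (-1.96)·(-120)] / 10725 = +0.01136
∂z/∂y = [(-165)·(-1.96) − (-55)·(-3.40)] / 10725 = +0.01272
Steepest decrease is along −∇f = (-0.01136 E, -0.01272 N) → southwest.

SW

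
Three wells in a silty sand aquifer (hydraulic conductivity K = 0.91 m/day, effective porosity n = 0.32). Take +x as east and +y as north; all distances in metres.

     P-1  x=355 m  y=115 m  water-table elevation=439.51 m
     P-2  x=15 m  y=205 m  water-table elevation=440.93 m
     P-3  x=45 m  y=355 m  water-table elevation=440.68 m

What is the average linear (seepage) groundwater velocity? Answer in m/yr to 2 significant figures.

4.6 m/yr

Three-point gradient (reference P-1): Δ to P-2 = (-340, 90, +1.42), Δ to P-3 = (-310, 240, +1.17).
∂h/∂x = -0.004385, ∂h/∂y = -0.0007896 (det = -53700).
|∇h| = √(-0.004385² + -0.0007896²) = 0.004456
Seepage velocity v = K·i/n = 0.91 × 0.004456 / 0.32 = 0.01267 m/day = 4.628 m/yr.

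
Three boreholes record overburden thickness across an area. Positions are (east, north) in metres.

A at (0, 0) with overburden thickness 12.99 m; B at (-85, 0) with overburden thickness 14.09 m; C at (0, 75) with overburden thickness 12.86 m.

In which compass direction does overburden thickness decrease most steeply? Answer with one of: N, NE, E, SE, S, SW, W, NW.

∂d/∂x = (14.09 − 12.99) / (-85 − 0) = -0.01294
∂d/∂y = (12.86 − 12.99) / (75 − 0) = -0.001733
Steepest decrease is along −∇f = (+0.01294 E, +0.001733 N) → east.

E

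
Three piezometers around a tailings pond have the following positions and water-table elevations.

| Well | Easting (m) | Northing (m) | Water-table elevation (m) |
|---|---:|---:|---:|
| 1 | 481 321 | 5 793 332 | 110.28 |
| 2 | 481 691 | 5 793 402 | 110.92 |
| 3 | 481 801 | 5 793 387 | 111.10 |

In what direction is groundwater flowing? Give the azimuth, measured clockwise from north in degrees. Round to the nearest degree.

Taking 1 as reference: 2−1 = (370, 70, +0.64); 3−1 = (480, 55, +0.82).
Determinant of the coordinate differences = 370·55 − 480·70 = -13250.
∂h/∂x = [(+0.64)·55 − (+0.82)·70] / -13250 = +0.001675
∂h/∂y = [370·(+0.82) − 480·(+0.64)] / -13250 = +0.0002868
Flow direction (−∇h) has components (-0.001675 E, -0.0002868 N).
Azimuth = atan2(E, N) = atan2(-0.001675, -0.0002868) = 260.3° ≈ 260°.

260°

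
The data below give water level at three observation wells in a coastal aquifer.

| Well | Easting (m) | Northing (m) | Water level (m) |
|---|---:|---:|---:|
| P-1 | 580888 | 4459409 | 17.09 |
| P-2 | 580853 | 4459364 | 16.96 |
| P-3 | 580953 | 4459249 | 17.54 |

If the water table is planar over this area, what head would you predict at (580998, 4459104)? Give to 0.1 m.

Three-point gradient (reference P-1): Δ to P-2 = (-35, -45, -0.13), Δ to P-3 = (65, -160, +0.45).
∂h/∂x = +0.004815, ∂h/∂y = -0.0008563 (det = 8525).
h(580998, 4459104) = 17.09 + (+0.004815)·(110) + (-0.0008563)·(-305) = 17.09 +0.530 +0.261 = 17.881 m.

17.9 m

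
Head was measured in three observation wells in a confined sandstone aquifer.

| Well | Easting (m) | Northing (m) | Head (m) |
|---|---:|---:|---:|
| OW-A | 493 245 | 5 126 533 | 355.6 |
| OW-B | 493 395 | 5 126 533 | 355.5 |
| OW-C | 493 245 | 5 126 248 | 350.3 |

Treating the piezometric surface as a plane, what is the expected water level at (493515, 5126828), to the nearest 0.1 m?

360.9 m

∂h/∂x = (355.5 − 355.6) / (493395 − 493245) = -0.0006667
∂h/∂y = (350.3 − 355.6) / (5126248 − 5126533) = +0.01860
h(493515, 5126828) = 355.6 + (-0.0006667)·(270) + (+0.01860)·(295) = 355.6 -0.180 +5.486 = 360.906 m.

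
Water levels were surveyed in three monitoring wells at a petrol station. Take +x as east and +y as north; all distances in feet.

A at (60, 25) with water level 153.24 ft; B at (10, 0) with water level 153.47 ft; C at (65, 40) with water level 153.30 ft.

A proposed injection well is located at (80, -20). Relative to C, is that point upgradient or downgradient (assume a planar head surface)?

downgradient

Three-point gradient (reference A): Δ to B = (-50, -25, +0.23), Δ to C = (5, 15, +0.06).
∂h/∂x = -0.007920, ∂h/∂y = +0.006640 (det = -625).
Head at (80, -20) = 153.24 + (-0.007920)·(20) + (+0.006640)·(-45) = 152.78 ft.
That is lower than the 153.30 ft at C, so the point is downgradient.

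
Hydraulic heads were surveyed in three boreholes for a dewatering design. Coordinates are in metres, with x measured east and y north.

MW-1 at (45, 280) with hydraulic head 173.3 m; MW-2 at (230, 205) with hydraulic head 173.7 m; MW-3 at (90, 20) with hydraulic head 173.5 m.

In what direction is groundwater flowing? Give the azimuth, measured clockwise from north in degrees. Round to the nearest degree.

Differences from MW-1: to MW-2 (Δx, Δy, Δh) = (185, -75, +0.4); to MW-3 = (45, -260, +0.2).
Determinant of the coordinate differences = 185·(-260) − 45·(-75) = -44725.
∂h/∂x = [(+0.4)·(-260) − (+0.2)·(-75)] / -44725 = +0.001990
∂h/∂y = [185·(+0.2) − 45·(+0.4)] / -44725 = -0.0004248
Flow direction (−∇h) has components (-0.001990 E, +0.0004248 N).
Azimuth = atan2(E, N) = atan2(-0.001990, +0.0004248) = 282.1° ≈ 282°.

282°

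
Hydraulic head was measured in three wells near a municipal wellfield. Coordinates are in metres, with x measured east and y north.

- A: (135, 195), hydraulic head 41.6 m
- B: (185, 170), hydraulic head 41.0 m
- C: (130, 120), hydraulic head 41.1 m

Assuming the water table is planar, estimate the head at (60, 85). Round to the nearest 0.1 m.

Taking A as reference: B−A = (50, -25, -0.6); C−A = (-5, -75, -0.5).
Solve a·Δx + b·Δy = Δh: det = 50·(-75) − (-5)·(-25) = -3875.
∂h/∂x = [(-0.6)·(-75) − (-0.5)·(-25)] / -3875 = -0.008387
∂h/∂y = [50·(-0.5) − (-5)·(-0.6)] / -3875 = +0.007226
h(60, 85) = 41.6 + (-0.008387)·(-75) + (+0.007226)·(-110) = 41.6 +0.629 -0.795 = 41.434 m.

41.4 m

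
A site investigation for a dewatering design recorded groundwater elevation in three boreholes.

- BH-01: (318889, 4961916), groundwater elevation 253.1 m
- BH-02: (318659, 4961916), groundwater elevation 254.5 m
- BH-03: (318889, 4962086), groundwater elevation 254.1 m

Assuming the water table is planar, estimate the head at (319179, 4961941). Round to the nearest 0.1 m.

251.5 m

∂h/∂x = (254.5 − 253.1) / (318659 − 318889) = -0.006087
∂h/∂y = (254.1 − 253.1) / (4962086 − 4961916) = +0.005882
h(319179, 4961941) = 253.1 + (-0.006087)·(290) + (+0.005882)·(25) = 253.1 -1.765 +0.147 = 251.482 m.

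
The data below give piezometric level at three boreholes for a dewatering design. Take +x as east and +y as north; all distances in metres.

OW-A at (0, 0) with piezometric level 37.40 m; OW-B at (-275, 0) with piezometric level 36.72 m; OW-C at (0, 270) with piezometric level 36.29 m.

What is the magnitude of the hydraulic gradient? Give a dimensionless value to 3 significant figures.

∂h/∂x = (36.72 − 37.40) / (-275 − 0) = +0.002473
∂h/∂y = (36.29 − 37.40) / (270 − 0) = -0.004111
|∇h| = √(0.002473² + -0.004111²) = 0.004798

0.00480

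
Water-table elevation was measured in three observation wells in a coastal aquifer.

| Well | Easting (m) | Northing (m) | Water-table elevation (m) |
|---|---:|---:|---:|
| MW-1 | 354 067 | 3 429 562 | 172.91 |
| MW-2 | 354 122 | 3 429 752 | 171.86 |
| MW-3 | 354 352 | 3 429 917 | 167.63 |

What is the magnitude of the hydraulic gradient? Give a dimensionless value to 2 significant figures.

0.018

Three-point gradient (reference MW-1): Δ to MW-2 = (55, 190, -1.05), Δ to MW-3 = (285, 355, -5.28).
∂h/∂x = -0.01821, ∂h/∂y = -0.0002556 (det = -34625).
|∇h| = √(-0.01821² + -0.0002556²) = 0.01821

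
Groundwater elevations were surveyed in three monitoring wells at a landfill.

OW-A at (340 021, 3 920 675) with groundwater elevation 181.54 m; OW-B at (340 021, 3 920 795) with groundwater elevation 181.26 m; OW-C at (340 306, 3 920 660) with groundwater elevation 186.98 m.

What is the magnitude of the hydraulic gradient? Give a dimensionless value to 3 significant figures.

0.0191

Taking OW-A as reference: OW-B−OW-A = (0, 120, -0.28); OW-C−OW-A = (285, -15, +5.44).
Determinant of the coordinate differences = 0·(-15) − 285·120 = -34200.
∂h/∂x = [(-0.28)·(-15) − (+5.44)·120] / -34200 = +0.01896
∂h/∂y = [0·(+5.44) − 285·(-0.28)] / -34200 = -0.002333
|∇h| = √(0.01896² + -0.002333²) = 0.0191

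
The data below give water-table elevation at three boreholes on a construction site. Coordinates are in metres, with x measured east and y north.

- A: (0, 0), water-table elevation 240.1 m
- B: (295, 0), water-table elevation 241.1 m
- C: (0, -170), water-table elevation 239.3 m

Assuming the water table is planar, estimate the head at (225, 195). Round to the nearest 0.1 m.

241.8 m

∂h/∂x = (241.1 − 240.1) / (295 − 0) = +0.003390
∂h/∂y = (239.3 − 240.1) / (-170 − 0) = +0.004706
h(225, 195) = 240.1 + (+0.003390)·(225) + (+0.004706)·(195) = 240.1 +0.763 +0.918 = 241.780 m.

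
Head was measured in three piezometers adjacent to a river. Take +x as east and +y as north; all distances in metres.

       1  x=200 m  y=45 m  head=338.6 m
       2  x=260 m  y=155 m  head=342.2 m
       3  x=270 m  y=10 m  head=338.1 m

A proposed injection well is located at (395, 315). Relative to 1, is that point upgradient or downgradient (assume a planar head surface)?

upgradient

With h = a·x + b·y + c and 1 as origin, the differences give:
  60·a + 110·b = +3.6
  70·a + (-35)·b = -0.5
Eliminate b (×(-35) and ×110, subtract): -9800·a = -71.00 → a = ∂h/∂x = +0.007245
Back-substitute: b = ∂h/∂y = +0.02878.
Head at (395, 315) = 338.6 + (+0.007245)·(195) + (+0.02878)·(270) = 347.78 m.
That is higher than the 338.6 m at 1, so the point is upgradient.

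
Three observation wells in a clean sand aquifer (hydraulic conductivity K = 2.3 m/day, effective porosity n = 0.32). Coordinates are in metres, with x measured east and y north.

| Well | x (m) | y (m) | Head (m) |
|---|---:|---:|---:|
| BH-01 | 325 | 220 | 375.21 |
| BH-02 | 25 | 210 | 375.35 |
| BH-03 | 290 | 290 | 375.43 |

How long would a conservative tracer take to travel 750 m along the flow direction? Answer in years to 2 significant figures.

98 years

Differences from BH-01: to BH-02 (Δx, Δy, Δh) = (-300, -10, +0.14); to BH-03 = (-35, 70, +0.22).
Determinant of the coordinate differences = (-300)·70 − (-35)·(-10) = -21350.
∂h/∂x = [(+0.14)·70 − (+0.22)·(-10)] / -21350 = -0.0005621
∂h/∂y = [(-300)·(+0.22) − (-35)·(+0.14)] / -21350 = +0.002862
|∇h| = √(-0.0005621² + 0.002862²) = 0.002917
Seepage velocity v = K·i/n = 2.3 × 0.002917 / 0.32 = 0.02097 m/day.
t = 750 / 0.02097 = 3.577e+04 days = 97.9 years.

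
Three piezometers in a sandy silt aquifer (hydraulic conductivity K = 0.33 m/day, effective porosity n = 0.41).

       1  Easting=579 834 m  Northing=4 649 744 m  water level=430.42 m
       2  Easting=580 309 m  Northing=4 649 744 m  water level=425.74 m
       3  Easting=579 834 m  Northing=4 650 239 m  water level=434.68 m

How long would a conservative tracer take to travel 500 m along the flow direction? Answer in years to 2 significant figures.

130 years

∂h/∂x = (425.74 − 430.42) / (580309 − 579834) = -0.009853
∂h/∂y = (434.68 − 430.42) / (4650239 − 4649744) = +0.008606
|∇h| = √(-0.009853² + 0.008606²) = 0.01308
Seepage velocity v = K·i/n = 0.33 × 0.01308 / 0.41 = 0.01053 m/day.
t = 500 / 0.01053 = 4.748e+04 days = 130 years.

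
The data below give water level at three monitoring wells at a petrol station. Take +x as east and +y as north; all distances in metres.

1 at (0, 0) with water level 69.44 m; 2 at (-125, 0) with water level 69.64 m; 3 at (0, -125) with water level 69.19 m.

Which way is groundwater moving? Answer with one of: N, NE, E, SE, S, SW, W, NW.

∂h/∂x = (69.64 − 69.44) / (-125 − 0) = -0.001600
∂h/∂y = (69.19 − 69.44) / (-125 − 0) = +0.002000
Flow = −∇h = (+0.001600 east, -0.002000 north), which points southeast.

SE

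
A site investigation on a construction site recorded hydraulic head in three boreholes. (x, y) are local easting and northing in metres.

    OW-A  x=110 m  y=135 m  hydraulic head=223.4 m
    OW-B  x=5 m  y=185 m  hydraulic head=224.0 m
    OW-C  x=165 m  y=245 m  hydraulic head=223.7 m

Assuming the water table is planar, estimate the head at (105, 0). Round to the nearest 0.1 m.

222.8 m

Taking OW-A as reference: OW-B−OW-A = (-105, 50, +0.6); OW-C−OW-A = (55, 110, +0.3).
Solve a·Δx + b·Δy = Δh: det = (-105)·110 − 55·50 = -14300.
∂h/∂x = [(+0.6)·110 − (+0.3)·50] / -14300 = -0.003566
∂h/∂y = [(-105)·(+0.3) − 55·(+0.6)] / -14300 = +0.004510
h(105, 0) = 223.4 + (-0.003566)·(-5) + (+0.004510)·(-135) = 223.4 +0.018 -0.609 = 222.809 m.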